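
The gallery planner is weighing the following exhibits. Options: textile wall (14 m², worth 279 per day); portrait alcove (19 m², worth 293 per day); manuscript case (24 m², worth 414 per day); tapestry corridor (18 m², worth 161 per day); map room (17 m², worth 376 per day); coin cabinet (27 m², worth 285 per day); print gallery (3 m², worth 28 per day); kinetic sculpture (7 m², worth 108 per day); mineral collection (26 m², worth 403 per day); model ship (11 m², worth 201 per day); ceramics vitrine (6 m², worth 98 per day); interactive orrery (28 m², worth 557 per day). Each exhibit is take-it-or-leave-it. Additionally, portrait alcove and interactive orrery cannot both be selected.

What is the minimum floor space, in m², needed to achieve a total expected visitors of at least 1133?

Minimise m² subject to total expected visitors ≥ 1133.
Taking map room + model ship + interactive orrery gives 1134 (≥ 1133) for 56 m².
Any bundle with less than 56 m² falls short of 1133.

56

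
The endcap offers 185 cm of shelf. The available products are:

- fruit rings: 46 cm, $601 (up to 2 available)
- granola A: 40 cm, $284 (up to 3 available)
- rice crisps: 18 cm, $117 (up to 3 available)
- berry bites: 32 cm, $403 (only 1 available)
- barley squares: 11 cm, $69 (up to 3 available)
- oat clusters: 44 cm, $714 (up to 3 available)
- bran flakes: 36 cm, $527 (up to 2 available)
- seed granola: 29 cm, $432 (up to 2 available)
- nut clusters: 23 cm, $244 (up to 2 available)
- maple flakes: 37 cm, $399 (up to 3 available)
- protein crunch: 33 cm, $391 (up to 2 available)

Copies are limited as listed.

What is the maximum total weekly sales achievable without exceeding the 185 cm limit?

2819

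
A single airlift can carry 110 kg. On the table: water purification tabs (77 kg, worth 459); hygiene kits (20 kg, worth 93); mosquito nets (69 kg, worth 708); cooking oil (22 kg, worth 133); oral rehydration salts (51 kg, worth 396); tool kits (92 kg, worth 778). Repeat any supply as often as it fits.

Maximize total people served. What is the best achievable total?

894

A density-first pass picks mosquito nets + cooking oil — 841 at 91 kg.
Replace cooking oil with 2×hygiene kits: the trade gains 53 net, giving 894 at 109 kg.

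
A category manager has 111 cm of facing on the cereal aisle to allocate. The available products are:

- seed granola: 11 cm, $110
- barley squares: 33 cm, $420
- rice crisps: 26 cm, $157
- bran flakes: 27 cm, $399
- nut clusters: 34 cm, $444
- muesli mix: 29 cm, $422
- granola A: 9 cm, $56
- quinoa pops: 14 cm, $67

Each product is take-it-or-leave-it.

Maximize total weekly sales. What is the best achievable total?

1431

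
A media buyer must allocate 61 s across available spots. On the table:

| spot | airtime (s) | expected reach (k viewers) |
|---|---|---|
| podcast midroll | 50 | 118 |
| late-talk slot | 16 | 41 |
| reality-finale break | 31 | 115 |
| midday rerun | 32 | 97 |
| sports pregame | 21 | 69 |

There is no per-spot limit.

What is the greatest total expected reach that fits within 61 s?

184

Best packing: reality-finale break + sports pregame — 52 s, 184 total.
Every other selection either busts 61 s or fails to beat 184.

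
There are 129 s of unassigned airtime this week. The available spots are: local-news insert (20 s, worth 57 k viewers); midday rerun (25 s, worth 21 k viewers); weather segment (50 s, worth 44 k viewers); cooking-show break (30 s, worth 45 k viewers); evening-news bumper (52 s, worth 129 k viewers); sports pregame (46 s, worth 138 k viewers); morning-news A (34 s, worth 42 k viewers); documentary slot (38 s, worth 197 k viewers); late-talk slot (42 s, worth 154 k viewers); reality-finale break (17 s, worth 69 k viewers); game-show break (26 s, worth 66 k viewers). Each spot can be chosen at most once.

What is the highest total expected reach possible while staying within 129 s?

Greedy by ratio would take local-news insert + documentary slot + late-talk slot + reality-finale break: 117 s used, total 477.
The 37 s tied up in local-news insert and reality-finale break is better spent on sports pregame — total rises to 489 (126 s).
That's the maximum — no swap from here does better than 489.

489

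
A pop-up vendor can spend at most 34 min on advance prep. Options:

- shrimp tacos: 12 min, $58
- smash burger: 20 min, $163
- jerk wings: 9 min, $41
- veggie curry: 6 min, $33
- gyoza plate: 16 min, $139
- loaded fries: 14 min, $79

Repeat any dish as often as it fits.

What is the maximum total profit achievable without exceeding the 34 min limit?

278

Density check — gyoza plate 8.69, smash burger 8.15, loaded fries 5.64, veggie curry 5.50 are the best per min.
Taking 2×gyoza plate: 32 min used, 278 in profit.
Every other selection either busts 34 min or fails to beat 278.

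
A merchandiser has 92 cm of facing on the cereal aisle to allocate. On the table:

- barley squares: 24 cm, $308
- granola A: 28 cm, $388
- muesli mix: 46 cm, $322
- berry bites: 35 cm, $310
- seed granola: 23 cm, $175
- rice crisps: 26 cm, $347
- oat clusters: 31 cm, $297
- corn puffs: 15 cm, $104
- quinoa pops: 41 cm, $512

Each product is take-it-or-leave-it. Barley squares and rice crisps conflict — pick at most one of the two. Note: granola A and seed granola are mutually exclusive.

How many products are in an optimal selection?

3

Best achievable weekly sales is 1045.
granola A + berry bites + rice crisps hits 1045 at 89 cm.
All optima have 3 products.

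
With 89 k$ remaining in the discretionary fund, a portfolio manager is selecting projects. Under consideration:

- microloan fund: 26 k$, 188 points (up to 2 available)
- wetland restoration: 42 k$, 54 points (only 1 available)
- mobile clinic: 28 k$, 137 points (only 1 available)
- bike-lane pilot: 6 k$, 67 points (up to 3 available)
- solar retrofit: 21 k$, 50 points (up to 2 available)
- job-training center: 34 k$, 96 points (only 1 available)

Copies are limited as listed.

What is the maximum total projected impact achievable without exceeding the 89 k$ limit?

Taking the top-ratio projects first gives 2×microloan fund + 3×bike-lane pilot for 577 (70 k$).
The 12 k$ tied up in 2×bike-lane pilot is better spent on mobile clinic — total rises to 580 (86 k$).
Every other selection either busts 89 k$ or exceeds an availability limit or fails to beat 580.

580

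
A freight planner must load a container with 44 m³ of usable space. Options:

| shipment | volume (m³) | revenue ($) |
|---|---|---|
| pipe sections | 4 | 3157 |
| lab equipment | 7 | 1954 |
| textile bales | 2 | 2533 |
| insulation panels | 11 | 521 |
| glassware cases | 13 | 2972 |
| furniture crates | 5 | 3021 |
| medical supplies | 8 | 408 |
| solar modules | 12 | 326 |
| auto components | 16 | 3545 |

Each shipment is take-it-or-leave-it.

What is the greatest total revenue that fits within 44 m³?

15228

Greedy by ratio would take pipe sections + lab equipment + textile bales + glassware cases + furniture crates + medical supplies: 39 m³ used, total 14045.
Dropping lab equipment and medical supplies frees 15 m³; slotting in auto components (16 m³) lifts the total to 15228 at 40 m³.
Next best is pipe sections + lab equipment + textile bales + furniture crates + medical supplies + auto components at 14618 (42 m³) — short by 610.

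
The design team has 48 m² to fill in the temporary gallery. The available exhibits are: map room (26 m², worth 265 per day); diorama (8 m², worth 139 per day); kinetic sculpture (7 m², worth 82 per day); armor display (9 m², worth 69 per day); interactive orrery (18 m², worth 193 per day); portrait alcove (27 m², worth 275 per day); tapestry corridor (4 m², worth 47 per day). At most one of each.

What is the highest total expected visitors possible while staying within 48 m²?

By expected visitors per m²: diorama 17.38, tapestry corridor 11.75, kinetic sculpture 11.71, interactive orrery 10.72 lead.
Filling by ratio: diorama + kinetic sculpture + armor display + interactive orrery + tapestry corridor for 530, with 2 m² left unused.
Dropping armor display and interactive orrery frees 27 m²; slotting in portrait alcove (27 m²) lifts the total to 543 at 46 m².
Next best is map room + diorama + kinetic sculpture + tapestry corridor at 533 (45 m²) — short by 10.

543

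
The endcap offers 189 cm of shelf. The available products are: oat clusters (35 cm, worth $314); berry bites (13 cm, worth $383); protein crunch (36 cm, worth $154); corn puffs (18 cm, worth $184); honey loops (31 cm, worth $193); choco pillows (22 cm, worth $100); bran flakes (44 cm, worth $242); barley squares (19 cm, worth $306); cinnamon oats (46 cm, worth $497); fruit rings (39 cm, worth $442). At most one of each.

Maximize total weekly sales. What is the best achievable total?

2135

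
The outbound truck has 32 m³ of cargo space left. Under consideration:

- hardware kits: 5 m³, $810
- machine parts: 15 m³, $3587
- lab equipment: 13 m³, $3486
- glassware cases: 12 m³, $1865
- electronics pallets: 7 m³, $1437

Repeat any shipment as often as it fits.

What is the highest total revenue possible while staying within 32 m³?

7782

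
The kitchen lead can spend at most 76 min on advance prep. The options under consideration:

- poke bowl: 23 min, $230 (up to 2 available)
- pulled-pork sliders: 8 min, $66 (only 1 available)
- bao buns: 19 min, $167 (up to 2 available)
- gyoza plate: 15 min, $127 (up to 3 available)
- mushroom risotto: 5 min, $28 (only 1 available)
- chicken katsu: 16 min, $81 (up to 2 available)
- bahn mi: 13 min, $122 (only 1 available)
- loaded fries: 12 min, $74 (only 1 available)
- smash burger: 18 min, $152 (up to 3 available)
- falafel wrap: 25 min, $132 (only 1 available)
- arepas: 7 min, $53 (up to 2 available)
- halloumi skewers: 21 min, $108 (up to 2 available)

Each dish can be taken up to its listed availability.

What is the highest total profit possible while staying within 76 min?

714

A density-first pass picks 2×poke bowl + gyoza plate + bahn mi — 709 at 74 min.
Replace bahn mi with gyoza plate: the trade gains 5 net, giving 714 at 76 min.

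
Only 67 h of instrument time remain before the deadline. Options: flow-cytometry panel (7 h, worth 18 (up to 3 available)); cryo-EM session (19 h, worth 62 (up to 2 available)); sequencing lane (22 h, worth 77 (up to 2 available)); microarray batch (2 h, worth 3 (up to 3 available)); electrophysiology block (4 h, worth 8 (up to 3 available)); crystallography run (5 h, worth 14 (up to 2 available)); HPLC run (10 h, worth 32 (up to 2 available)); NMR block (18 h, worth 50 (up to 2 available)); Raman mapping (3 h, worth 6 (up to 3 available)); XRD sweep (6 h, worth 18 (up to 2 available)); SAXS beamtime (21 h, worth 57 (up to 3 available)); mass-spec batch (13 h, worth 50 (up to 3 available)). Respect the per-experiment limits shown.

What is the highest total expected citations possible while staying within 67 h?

Ranking by ratio (expected citations/h): mass-spec batch 3.85, sequencing lane 3.50, cryo-EM session 3.26, HPLC run 3.20.
Best packing: sequencing lane + XRD sweep + 3×mass-spec batch — 67 h, 245 total.

245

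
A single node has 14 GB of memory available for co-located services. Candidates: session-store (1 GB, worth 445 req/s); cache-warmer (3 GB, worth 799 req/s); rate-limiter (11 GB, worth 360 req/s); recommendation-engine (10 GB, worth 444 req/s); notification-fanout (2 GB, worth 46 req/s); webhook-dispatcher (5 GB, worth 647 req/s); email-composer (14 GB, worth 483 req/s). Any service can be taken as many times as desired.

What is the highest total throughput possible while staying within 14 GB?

6230

Best packing: 14×session-store — 14 GB, 6230 total.
Every other selection either busts 14 GB or fails to beat 6230.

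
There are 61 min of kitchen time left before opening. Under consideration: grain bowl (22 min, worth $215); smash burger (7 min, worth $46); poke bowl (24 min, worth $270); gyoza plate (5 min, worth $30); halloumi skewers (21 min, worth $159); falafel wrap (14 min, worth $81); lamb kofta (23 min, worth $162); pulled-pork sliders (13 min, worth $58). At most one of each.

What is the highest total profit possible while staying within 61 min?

566

A density-first pass picks grain bowl + smash burger + poke bowl + gyoza plate — 561 at 58 min.
Replace smash burger and gyoza plate with falafel wrap: the trade gains 5 net, giving 566 at 60 min.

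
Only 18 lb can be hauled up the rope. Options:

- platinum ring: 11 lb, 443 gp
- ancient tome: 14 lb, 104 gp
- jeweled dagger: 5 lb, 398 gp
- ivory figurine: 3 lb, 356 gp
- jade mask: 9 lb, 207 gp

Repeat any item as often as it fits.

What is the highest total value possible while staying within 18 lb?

2136

Ranking by ratio (value/lb): ivory figurine 118.67, jeweled dagger 79.60, platinum ring 40.27, jade mask 23.00.
Best packing: 6×ivory figurine — 18 lb, 2136 total.
No other feasible combination exceeds 2136.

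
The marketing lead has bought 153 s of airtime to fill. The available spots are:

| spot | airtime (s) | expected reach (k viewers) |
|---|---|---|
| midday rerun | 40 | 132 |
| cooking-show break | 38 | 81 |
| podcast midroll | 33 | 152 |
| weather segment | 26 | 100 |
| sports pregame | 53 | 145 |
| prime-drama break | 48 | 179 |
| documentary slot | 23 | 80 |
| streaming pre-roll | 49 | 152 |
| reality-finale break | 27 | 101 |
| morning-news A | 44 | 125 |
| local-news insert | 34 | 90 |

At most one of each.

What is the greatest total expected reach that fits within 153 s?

565

Greedy by ratio would take podcast midroll + weather segment + prime-drama break + reality-finale break: 134 s used, total 532.
Dropping prime-drama break frees 48 s; slotting in midday rerun + documentary slot (63 s) lifts the total to 565 at 149 s.
An exhaustive check of the 2048 subsets confirms 565.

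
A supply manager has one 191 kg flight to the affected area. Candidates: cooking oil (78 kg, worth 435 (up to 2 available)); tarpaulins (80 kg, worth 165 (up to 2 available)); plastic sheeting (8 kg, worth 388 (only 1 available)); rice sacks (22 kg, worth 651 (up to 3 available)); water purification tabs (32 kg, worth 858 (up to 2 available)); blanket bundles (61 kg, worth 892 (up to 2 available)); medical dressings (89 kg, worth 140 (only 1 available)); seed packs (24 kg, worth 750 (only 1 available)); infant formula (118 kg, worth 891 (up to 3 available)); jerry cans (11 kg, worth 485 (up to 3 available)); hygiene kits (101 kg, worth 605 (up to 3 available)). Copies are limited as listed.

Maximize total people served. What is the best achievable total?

The ratio heuristic lands on plastic sheeting + 3×rice sacks + water purification tabs + seed packs + 3×jerry cans (5404) but leaves 28 kg idle.
Dropping plastic sheeting frees 8 kg; slotting in water purification tabs (32 kg) lifts the total to 5874 at 187 kg.

5874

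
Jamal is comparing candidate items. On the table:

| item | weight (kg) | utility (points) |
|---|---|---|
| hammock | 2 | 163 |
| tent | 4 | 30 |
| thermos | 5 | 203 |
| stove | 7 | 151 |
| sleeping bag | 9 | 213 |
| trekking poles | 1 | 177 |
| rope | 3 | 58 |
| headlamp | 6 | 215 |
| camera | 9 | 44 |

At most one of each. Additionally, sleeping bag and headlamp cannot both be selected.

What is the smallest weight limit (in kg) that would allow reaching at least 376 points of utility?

6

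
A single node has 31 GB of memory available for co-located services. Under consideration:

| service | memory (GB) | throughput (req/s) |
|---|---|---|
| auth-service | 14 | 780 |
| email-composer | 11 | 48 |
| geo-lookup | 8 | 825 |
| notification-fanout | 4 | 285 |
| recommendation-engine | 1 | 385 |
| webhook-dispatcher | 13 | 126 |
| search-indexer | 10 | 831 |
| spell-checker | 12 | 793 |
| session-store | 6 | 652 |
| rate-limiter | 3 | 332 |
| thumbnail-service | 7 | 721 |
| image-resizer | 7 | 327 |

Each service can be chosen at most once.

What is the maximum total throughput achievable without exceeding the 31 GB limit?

Ranking by ratio (throughput/GB): recommendation-engine 385.00, rate-limiter 110.67, session-store 108.67.
The ratio heuristic lands on geo-lookup + notification-fanout + recommendation-engine + session-store + rate-limiter + thumbnail-service (3200) but leaves 2 GB idle.
Replace geo-lookup with search-indexer: the trade gains 6 net, giving 3206 at 31 GB.
Next best is geo-lookup + notification-fanout + recommendation-engine + session-store + rate-limiter + thumbnail-service at 3200 (29 GB) — short by 6.

3206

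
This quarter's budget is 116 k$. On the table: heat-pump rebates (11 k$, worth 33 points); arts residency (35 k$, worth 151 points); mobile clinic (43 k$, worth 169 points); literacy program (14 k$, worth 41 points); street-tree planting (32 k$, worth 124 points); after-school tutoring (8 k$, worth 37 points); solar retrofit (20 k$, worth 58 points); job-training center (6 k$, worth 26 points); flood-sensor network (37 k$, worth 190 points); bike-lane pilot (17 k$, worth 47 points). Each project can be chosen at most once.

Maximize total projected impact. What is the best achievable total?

510

Density check — flood-sensor network 5.14, after-school tutoring 4.62, job-training center 4.33 are the best per k$.
Filling by ratio: heat-pump rebates + arts residency + literacy program + after-school tutoring + job-training center + flood-sensor network for 478, with 5 k$ left unused.
But arts residency + mobile clinic + flood-sensor network fits in 115 k$ and reaches 510.
The spare 1 k$ is too small for any remaining project, and no exchange beats 510.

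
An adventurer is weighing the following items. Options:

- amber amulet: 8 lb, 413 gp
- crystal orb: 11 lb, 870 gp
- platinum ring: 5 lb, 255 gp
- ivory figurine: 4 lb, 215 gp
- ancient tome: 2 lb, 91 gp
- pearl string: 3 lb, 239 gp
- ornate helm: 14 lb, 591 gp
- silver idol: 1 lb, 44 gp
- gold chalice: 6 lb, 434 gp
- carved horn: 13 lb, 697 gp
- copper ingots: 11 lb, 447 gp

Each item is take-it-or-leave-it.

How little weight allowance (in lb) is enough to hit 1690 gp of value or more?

Need the lightest bundle worth ≥ 1690.
Taking crystal orb + ivory figurine + pearl string + gold chalice gives 1758 (≥ 1690) for 24 lb.
Below 24 lb the best achievable stays under 1690.

24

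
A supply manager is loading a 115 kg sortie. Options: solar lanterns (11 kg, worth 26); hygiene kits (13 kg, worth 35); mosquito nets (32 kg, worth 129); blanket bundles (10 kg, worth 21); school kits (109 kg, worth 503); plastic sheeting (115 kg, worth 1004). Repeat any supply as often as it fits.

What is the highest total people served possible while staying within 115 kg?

1004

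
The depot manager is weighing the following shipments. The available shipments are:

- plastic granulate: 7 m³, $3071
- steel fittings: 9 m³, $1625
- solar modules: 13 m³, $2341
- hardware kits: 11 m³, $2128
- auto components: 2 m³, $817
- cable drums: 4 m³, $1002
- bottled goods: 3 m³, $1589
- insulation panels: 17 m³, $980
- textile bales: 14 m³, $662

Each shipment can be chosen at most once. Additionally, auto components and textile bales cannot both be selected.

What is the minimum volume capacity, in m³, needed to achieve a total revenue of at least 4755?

Need the lightest bundle worth ≥ 4755.
plastic granulate + auto components + bottled goods reaches 5477 using 12 m³.
Any bundle with less than 12 m³ falls short of 4755.

12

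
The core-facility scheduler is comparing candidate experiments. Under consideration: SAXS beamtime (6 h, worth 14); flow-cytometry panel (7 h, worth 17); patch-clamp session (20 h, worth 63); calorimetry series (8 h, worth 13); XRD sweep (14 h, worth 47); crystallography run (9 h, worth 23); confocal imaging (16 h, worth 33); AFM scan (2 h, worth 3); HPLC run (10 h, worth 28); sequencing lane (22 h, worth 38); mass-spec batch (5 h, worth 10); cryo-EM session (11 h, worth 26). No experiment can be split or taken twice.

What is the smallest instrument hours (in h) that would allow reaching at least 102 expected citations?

Look for the lowest-instrument combination reaching 102.
Taking patch-clamp session + XRD sweep gives 110 (≥ 102) for 34 h.
Below 34 h the best achievable stays under 102.

34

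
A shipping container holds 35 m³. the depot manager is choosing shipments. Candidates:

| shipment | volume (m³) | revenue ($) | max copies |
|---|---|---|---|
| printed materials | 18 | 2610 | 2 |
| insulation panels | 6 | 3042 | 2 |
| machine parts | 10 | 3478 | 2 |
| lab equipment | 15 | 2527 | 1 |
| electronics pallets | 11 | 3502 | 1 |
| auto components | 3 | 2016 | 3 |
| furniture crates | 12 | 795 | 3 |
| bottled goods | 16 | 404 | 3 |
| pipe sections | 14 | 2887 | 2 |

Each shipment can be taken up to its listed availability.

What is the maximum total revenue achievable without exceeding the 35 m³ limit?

Ranking by ratio (revenue/m³): auto components 672.00, insulation panels 507.00, machine parts 347.80, electronics pallets 318.36.
The ratio heuristic lands on 2×insulation panels + machine parts + 3×auto components (15610) but leaves 4 m³ idle.
Dropping insulation panels frees 6 m³; slotting in machine parts (10 m³) lifts the total to 16046 at 35 m³.
Nothing else within 35 m³ beats 16046.

16046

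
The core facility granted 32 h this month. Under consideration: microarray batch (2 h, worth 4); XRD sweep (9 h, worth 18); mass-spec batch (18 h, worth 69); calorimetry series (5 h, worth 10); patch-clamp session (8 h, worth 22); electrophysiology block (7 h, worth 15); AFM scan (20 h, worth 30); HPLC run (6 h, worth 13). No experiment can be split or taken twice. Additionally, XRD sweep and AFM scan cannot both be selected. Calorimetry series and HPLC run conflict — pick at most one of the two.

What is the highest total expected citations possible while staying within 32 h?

104

Mass-spec batch + patch-clamp session + HPLC run uses 32 of the 32 h and totals 104.
That's the maximum — no feasible swap from here does better than 104.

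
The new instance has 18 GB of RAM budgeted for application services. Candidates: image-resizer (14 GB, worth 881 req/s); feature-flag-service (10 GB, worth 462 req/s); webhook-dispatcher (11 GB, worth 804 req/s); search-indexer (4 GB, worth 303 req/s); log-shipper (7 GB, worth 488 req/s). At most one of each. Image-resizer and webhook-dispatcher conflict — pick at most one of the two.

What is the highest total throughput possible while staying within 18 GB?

By throughput per GB: search-indexer 75.75, webhook-dispatcher 73.09, log-shipper 69.71 lead.
A density-first pass picks webhook-dispatcher + search-indexer — 1107 at 15 GB.
Dropping search-indexer frees 4 GB; slotting in log-shipper (7 GB) lifts the total to 1292 at 18 GB.
Runner-up image-resizer + search-indexer tops out at 1184.

1292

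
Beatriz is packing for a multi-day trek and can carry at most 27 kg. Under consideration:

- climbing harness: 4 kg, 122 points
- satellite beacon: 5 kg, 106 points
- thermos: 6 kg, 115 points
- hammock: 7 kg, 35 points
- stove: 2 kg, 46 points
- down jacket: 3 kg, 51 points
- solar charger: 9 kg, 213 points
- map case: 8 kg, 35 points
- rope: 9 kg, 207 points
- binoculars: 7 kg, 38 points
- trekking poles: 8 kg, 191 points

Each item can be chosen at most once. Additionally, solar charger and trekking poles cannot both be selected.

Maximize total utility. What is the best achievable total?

By utility per kg: climbing harness 30.50, trekking poles 23.88, solar charger 23.67, stove 23.00 lead.
Climbing harness + satellite beacon + solar charger + rope uses 27 of the 27 kg and totals 648.
Runner-up climbing harness + stove + down jacket + solar charger + rope tops out at 639.

648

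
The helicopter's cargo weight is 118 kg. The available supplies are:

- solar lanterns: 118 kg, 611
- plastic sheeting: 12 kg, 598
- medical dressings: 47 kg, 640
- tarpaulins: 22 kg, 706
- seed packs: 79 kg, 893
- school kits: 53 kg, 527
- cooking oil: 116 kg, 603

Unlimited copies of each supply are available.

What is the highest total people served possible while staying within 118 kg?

Density check — plastic sheeting 49.83, tarpaulins 32.09, medical dressings 13.62 are the best per kg.
A density-first pass picks 9×plastic sheeting — 5382 at 108 kg.
Dropping plastic sheeting frees 12 kg; slotting in tarpaulins (22 kg) lifts the total to 5490 at 118 kg.
No other feasible combination exceeds 5490.

5490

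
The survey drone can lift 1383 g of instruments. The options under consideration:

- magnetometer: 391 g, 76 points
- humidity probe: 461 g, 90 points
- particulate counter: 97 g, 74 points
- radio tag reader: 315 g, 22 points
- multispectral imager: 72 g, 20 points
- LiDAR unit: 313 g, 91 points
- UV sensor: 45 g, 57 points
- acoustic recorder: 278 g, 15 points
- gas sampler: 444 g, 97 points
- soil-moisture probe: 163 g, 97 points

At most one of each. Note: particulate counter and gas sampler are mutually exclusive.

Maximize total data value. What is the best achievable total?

By data value per g: UV sensor 1.27, particulate counter 0.76, soil-moisture probe 0.60, LiDAR unit 0.29 lead.
Best packing: magnetometer + particulate counter + multispectral imager + LiDAR unit + UV sensor + acoustic recorder + soil-moisture probe — 1359 g, 430 total.
Every other selection either busts 1383 g or breaks a pairing rule or fails to beat 430.

430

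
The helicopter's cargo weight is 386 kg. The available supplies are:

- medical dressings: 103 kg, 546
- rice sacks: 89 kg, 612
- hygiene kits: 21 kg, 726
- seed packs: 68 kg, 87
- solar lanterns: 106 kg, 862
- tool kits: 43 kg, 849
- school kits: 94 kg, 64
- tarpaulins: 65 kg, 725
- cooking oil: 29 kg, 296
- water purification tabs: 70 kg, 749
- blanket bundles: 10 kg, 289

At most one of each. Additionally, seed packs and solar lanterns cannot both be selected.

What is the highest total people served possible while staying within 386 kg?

Ranking by ratio (people served/kg): hygiene kits 34.57, blanket bundles 28.90, tool kits 19.74, tarpaulins 11.15.
The ratio ordering already packs tightly: hygiene kits + solar lanterns + tool kits + tarpaulins + cooking oil + water purification tabs + blanket bundles, 344 kg, 4496.
The closest alternative, rice sacks + hygiene kits + solar lanterns + tool kits + cooking oil + water purification tabs + blanket bundles, reaches only 4383.

4496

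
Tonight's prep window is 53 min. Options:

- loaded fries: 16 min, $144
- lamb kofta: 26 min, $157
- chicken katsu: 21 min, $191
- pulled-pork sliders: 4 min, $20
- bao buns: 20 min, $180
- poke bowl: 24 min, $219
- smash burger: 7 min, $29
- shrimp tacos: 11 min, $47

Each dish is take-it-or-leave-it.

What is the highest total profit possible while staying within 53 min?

By profit per min: poke bowl 9.12, chicken katsu 9.10, loaded fries 9.00, bao buns 9.00 lead.
A density-first pass picks chicken katsu + pulled-pork sliders + poke bowl — 430 at 49 min.
Dropping pulled-pork sliders frees 4 min; slotting in smash burger (7 min) lifts the total to 439 at 52 min.
Runner-up chicken katsu + pulled-pork sliders + poke bowl tops out at 430.

439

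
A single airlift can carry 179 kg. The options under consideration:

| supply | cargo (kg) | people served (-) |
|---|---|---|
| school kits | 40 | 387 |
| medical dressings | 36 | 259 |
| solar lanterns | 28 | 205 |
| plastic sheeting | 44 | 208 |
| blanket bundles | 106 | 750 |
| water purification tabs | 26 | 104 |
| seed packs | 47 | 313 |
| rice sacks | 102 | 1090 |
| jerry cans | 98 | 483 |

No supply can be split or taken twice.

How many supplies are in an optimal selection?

Best achievable people served is 1736.
For example school kits + medical dressings + rice sacks achieves it, using 178 kg.
Every optimal selection uses 3 supplies.

3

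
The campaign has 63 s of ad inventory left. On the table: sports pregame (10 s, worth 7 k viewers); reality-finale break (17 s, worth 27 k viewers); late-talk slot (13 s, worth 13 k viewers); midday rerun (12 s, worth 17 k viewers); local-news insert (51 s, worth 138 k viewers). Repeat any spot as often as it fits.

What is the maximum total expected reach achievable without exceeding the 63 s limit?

Taking midday rerun + local-news insert: 63 s used, 155 in expected reach.

155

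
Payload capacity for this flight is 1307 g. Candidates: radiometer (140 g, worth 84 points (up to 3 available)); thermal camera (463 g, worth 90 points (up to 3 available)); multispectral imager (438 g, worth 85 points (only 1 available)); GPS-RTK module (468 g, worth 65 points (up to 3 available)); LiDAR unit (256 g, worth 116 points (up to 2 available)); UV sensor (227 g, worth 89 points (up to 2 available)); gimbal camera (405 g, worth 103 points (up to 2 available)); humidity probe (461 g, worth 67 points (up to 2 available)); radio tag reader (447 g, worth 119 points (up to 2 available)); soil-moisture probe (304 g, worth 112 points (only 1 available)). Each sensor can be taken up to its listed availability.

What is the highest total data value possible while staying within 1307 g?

Density check — radiometer 0.60, LiDAR unit 0.45, UV sensor 0.39, soil-moisture probe 0.37 are the best per g.
The ratio heuristic lands on 3×radiometer + 2×LiDAR unit + UV sensor (573) but leaves 148 g idle.
Dropping UV sensor frees 227 g; slotting in soil-moisture probe (304 g) lifts the total to 596 at 1236 g.
No other feasible combination exceeds 596.

596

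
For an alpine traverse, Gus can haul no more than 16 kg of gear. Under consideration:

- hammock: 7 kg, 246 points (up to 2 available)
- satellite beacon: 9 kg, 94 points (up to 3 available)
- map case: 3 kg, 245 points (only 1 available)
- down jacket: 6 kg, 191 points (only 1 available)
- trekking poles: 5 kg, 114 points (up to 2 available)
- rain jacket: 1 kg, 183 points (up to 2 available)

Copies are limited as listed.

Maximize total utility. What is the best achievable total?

916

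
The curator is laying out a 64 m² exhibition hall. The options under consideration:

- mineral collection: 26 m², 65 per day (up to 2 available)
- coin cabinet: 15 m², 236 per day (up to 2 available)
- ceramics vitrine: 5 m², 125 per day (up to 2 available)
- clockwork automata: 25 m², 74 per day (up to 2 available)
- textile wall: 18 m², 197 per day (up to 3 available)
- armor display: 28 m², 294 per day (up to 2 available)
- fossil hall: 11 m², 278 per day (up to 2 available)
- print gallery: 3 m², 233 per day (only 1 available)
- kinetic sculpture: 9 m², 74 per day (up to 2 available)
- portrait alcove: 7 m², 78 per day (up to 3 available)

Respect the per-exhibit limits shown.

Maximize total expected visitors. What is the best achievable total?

Taking coin cabinet + 2×ceramics vitrine + 2×fossil hall + print gallery + 2×portrait alcove: 64 m² used, 1431 in expected visitors.

1431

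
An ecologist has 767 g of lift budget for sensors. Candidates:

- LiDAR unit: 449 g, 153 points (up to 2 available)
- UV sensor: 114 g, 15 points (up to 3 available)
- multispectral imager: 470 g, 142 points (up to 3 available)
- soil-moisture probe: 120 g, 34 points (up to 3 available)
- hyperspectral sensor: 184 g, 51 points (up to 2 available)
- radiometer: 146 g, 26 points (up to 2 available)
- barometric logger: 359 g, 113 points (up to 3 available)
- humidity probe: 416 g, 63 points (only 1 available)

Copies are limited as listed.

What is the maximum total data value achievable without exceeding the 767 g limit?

238

Greedy by ratio would take LiDAR unit + 2×soil-moisture probe: 689 g used, total 221.
Dropping soil-moisture probe frees 120 g; slotting in hyperspectral sensor (184 g) lifts the total to 238 at 753 g.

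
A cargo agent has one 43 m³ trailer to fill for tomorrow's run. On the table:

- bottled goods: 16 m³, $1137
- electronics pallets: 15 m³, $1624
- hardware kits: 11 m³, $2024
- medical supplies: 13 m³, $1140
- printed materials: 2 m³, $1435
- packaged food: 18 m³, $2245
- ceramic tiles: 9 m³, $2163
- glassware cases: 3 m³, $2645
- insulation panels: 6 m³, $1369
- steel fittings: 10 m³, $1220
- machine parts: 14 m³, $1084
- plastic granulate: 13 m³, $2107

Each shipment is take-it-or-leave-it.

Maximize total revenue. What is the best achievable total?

10939

Taking the top-ratio shipments first gives hardware kits + printed materials + ceramic tiles + glassware cases + insulation panels + steel fittings for 10856 (41 m³).
The 11 m³ tied up in hardware kits is better spent on plastic granulate — total rises to 10939 (43 m³).
Nothing else within 43 m³ beats 10939.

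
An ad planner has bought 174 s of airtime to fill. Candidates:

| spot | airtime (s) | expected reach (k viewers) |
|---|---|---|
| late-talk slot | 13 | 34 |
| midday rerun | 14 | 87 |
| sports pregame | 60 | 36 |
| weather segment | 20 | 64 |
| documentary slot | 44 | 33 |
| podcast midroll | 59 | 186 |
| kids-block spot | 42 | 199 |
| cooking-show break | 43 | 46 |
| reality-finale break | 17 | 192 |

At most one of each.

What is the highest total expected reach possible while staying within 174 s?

762

The ratio ordering already packs tightly: late-talk slot + midday rerun + weather segment + podcast midroll + kids-block spot + reality-finale break, 165 s, 762.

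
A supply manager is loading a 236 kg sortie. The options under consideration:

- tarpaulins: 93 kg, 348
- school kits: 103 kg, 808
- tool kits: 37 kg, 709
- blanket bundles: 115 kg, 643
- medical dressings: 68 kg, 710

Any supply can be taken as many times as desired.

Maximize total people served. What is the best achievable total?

4254

6×tool kits uses 222 of the 236 kg and totals 4254.
The spare 14 kg is too small for any remaining supply, and no exchange beats 4254.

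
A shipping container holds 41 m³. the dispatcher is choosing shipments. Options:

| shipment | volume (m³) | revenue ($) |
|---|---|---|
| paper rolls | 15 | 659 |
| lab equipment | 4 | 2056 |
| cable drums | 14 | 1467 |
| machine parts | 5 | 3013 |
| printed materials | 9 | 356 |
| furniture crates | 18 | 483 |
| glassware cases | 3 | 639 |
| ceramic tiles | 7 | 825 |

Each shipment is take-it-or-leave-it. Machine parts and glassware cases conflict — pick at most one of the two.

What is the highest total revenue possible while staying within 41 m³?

7717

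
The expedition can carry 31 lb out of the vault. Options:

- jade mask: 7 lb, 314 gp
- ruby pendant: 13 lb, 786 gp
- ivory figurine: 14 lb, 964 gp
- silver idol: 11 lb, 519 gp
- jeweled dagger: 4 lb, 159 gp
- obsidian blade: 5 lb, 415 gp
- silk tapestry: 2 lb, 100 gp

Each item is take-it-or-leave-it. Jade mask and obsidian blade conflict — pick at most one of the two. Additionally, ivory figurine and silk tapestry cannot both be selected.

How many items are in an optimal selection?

3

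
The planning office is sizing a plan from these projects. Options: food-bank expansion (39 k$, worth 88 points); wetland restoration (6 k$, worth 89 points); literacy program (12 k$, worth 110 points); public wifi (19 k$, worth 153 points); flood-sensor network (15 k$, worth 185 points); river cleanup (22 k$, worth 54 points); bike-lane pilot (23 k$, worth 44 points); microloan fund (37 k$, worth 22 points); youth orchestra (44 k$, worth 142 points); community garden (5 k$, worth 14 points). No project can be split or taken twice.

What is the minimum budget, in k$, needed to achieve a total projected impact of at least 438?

Look for the lowest-budget combination reaching 438.
wetland restoration + public wifi + flood-sensor network + community garden: 441 projected impact at 45 k$.
No combination under 45 k$ hits 438.

45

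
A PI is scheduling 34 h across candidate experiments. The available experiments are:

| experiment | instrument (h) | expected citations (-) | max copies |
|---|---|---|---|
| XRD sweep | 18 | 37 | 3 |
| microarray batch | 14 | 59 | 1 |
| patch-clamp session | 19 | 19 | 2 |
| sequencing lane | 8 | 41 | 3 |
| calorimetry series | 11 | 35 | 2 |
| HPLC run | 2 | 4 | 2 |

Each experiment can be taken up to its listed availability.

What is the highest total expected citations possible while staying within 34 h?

Density check — sequencing lane 5.12, microarray batch 4.21, calorimetry series 3.18, XRD sweep 2.06 are the best per h.
Greedy by ratio would take 3×sequencing lane + 2×HPLC run: 28 h used, total 131.
The 8 h tied up in sequencing lane is better spent on microarray batch — total rises to 149 (34 h).

149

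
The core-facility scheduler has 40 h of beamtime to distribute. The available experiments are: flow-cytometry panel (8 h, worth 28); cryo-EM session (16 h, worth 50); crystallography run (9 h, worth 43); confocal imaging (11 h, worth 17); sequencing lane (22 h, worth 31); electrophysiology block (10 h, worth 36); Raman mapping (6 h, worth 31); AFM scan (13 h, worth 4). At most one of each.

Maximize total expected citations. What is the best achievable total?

Ranking by ratio (expected citations/h): Raman mapping 5.17, crystallography run 4.78, electrophysiology block 3.60.
Filling by ratio: flow-cytometry panel + crystallography run + electrophysiology block + Raman mapping for 138, with 7 h left unused.
The 10 h tied up in electrophysiology block is better spent on cryo-EM session — total rises to 152 (39 h).
The spare 1 h is too small for any remaining experiment, and no exchange beats 152.

152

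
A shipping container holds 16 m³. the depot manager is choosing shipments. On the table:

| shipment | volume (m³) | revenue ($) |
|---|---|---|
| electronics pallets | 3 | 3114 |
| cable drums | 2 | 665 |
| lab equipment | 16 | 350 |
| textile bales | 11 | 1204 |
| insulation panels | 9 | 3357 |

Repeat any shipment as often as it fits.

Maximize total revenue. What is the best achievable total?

15570

5×electronics pallets uses 15 of the 16 m³ and totals 15570.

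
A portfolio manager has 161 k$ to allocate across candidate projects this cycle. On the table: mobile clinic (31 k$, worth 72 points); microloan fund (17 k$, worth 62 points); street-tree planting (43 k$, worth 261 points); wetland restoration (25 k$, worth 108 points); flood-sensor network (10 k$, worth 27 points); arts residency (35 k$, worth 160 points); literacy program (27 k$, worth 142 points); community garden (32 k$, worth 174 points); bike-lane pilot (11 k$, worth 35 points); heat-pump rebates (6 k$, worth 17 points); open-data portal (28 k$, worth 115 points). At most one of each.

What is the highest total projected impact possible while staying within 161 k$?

817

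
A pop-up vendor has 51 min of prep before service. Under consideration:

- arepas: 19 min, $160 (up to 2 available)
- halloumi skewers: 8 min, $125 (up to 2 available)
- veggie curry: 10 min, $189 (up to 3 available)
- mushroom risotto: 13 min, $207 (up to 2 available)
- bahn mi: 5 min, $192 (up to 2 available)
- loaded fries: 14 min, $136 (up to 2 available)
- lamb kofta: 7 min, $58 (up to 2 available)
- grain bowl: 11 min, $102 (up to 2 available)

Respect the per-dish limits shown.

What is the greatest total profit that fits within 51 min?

A density-first pass picks halloumi skewers + 3×veggie curry + 2×bahn mi — 1076 at 48 min.
Replace veggie curry with mushroom risotto: the trade gains 18 net, giving 1094 at 51 min.
Every other selection either busts 51 min or exceeds an availability limit or fails to beat 1094.

1094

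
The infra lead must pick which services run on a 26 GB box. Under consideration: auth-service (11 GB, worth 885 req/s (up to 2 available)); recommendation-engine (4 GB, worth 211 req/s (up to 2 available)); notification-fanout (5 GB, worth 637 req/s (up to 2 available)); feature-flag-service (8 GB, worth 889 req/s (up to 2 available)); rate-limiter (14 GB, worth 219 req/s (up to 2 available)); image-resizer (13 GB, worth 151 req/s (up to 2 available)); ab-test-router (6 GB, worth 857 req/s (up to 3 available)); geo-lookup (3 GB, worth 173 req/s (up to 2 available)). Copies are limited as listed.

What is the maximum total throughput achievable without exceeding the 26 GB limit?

Greedy by ratio would take notification-fanout + 3×ab-test-router + geo-lookup: 26 GB used, total 3381.
The 8 GB tied up in notification-fanout and geo-lookup is better spent on feature-flag-service — total rises to 3460 (26 GB).
Nothing else within 26 GB beats 3460.

3460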